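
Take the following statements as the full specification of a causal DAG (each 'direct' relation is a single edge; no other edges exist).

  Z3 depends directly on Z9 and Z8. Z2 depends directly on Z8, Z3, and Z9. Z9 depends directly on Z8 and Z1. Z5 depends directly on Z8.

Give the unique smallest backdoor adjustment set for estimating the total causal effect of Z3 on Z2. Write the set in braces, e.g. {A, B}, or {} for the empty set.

Variables eligible for adjustment (non-descendants of Z3, excluding Z3 and Z2): {Z1, Z5, Z8, Z9}.
Backdoor paths from Z3 to Z2:
  P1: Z3 <- Z8 -> Z9 -> Z2
  P2: Z3 <- Z8 -> Z2
  P3: Z3 <- Z9 <- Z8 -> Z2
  P4: Z3 <- Z9 -> Z2
The empty set is not sufficient: P1 (Z3 <- Z8 -> Z9 -> Z2) has no collider blocking it and no conditioned non-collider, so it is open.
Try {Z8, Z9}:
  P1: blocked at fork node Z8 ∈ conditioning set.
  P2: blocked at fork node Z8 ∈ conditioning set.
  P3: blocked at chain node Z9 ∈ conditioning set.
  P4: blocked at fork node Z9 ∈ conditioning set.
{Z8, Z9} contains no descendant of Z3 and blocks every backdoor path.
Every element of {Z8, Z9} is needed (dropping Z8 leaves P2 open; dropping Z9 leaves P4 open), so no proper subset is valid.
Among all size-2 subsets of the eligible variables, only {Z8, Z9} blocks every backdoor path, so it is the unique smallest valid adjustment set.

{Z8, Z9}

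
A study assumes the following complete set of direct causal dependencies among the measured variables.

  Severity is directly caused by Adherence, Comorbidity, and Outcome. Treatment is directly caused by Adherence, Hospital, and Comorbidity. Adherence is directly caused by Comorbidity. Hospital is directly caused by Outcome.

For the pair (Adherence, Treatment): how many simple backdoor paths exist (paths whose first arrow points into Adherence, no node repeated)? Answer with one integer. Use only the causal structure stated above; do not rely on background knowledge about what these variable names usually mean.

A backdoor path from Adherence to Treatment is any simple undirected path whose first edge points into Adherence (i.e. leaves Adherence via a parent).
Parents of Adherence: {Comorbidity}.
Enumerating:
  P1: Adherence <- Comorbidity -> Severity <- Outcome -> Hospital -> Treatment
  P2: Adherence <- Comorbidity -> Treatment
That exhausts the simple backdoor paths. Count: 2.

2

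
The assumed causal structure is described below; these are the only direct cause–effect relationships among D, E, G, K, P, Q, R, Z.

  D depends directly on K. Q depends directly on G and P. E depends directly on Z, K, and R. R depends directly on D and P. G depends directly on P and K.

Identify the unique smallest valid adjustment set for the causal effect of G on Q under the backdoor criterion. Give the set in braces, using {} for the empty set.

{P}

Variables eligible for adjustment (non-descendants of G, excluding G and Q): {D, E, K, P, R, Z}.
Backdoor paths from G to Q:
  P1: G <- P -> Q
  P2: G <- K -> D -> R <- P -> Q
  P3: G <- K -> E <- R <- P -> Q
The empty set is not sufficient: P1 (G <- P -> Q) has no collider blocking it and no conditioned non-collider, so it is open.
Try {P}:
  P1: blocked at fork node P ∈ conditioning set.
  P2: blocked at collider R (neither it nor any descendant is in the conditioning set).
  P3: blocked at collider E (neither it nor any descendant is in the conditioning set).
{P} contains no descendant of G and blocks every backdoor path.
No other singleton works — e.g. {K} leaves P1 open — so {P} is the unique smallest valid adjustment set.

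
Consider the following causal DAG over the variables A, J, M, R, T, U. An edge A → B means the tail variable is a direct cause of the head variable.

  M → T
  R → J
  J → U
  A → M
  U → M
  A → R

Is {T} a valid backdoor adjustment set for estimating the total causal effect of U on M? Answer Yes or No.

No

Backdoor paths from U to M (paths whose first edge points into U):
  P1: U <- J <- R <- A -> M
Condition 1 (no descendant of U in the set): FAILS — T is a descendant of U.
Condition 2 (every backdoor path blocked by {T}):
  P1: open — no interior node is in the conditioning set.
{T} does not satisfy the backdoor criterion.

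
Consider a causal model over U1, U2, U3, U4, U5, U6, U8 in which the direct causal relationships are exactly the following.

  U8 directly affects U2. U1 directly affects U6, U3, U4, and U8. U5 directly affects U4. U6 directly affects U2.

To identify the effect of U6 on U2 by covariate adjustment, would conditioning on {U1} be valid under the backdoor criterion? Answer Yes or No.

Backdoor paths from U6 to U2 (paths whose first edge points into U6):
  P1: U6 <- U1 -> U8 -> U2
Condition 1 (no descendant of U6 in the set): holds — descendants of U6 are {U2}; none are in {U1}.
Condition 2 (every backdoor path blocked by {U1}):
  P1: blocked at fork node U1 ∈ conditioning set.
{U1} satisfies the backdoor criterion.

Yes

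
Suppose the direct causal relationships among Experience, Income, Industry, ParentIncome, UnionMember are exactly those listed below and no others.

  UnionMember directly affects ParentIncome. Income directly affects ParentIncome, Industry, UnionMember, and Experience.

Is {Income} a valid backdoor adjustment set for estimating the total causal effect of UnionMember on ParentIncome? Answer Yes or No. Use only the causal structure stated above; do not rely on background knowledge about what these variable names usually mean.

Backdoor paths from UnionMember to ParentIncome (paths whose first edge points into UnionMember):
  P1: UnionMember <- Income -> ParentIncome
Condition 1 (no descendant of UnionMember in the set): holds — descendants of UnionMember are {ParentIncome}; none are in {Income}.
Condition 2 (every backdoor path blocked by {Income}):
  P1: blocked at fork node Income ∈ conditioning set.
{Income} satisfies the backdoor criterion.

Yes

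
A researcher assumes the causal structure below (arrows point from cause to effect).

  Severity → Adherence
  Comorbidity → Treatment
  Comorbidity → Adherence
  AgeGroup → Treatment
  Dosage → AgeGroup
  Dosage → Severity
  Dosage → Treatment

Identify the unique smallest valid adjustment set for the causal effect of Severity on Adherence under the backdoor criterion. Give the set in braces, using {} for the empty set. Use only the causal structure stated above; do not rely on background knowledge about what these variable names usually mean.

Variables eligible for adjustment (non-descendants of Severity, excluding Severity and Adherence): {AgeGroup, Comorbidity, Dosage, Treatment}.
Backdoor paths from Severity to Adherence:
  P1: Severity <- Dosage -> AgeGroup -> Treatment <- Comorbidity -> Adherence
  P2: Severity <- Dosage -> Treatment <- Comorbidity -> Adherence
Each backdoor path contains an unconditioned collider, so every path is already blocked with the empty conditioning set:
  P1: blocked at collider Treatment (neither it nor any descendant is in the conditioning set).
  P2: blocked at collider Treatment (neither it nor any descendant is in the conditioning set).
The empty set is therefore the unique smallest valid set.

{}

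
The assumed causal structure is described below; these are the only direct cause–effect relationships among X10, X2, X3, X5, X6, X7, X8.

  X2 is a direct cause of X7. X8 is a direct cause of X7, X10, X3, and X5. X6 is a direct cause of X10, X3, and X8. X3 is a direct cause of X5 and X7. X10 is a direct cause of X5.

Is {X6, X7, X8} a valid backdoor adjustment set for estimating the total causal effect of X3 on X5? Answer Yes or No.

No

Backdoor paths from X3 to X5 (paths whose first edge points into X3):
  P1: X3 <- X6 -> X8 -> X10 -> X5
  P2: X3 <- X6 -> X8 -> X5
  P3: X3 <- X6 -> X10 <- X8 -> X5
  P4: X3 <- X6 -> X10 -> X5
  P5: X3 <- X8 <- X6 -> X10 -> X5
  P6: X3 <- X8 -> X10 -> X5
  P7: X3 <- X8 -> X5
Condition 1 (no descendant of X3 in the set): FAILS — X7 is a descendant of X3.
Condition 2 (every backdoor path blocked by {X6, X7, X8}):
  P1: blocked at fork node X6 ∈ conditioning set.
  P2: blocked at fork node X6 ∈ conditioning set.
  P3: blocked at fork node X6 ∈ conditioning set.
  P4: blocked at fork node X6 ∈ conditioning set.
  P5: blocked at chain node X8 ∈ conditioning set.
  P6: blocked at fork node X8 ∈ conditioning set.
  P7: blocked at fork node X8 ∈ conditioning set.
{X6, X7, X8} does not satisfy the backdoor criterion.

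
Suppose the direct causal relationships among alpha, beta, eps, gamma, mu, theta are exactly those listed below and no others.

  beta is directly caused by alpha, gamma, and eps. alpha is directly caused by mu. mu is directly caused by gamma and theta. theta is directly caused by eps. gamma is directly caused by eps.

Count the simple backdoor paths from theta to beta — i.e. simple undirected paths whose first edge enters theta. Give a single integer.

3

A backdoor path from theta to beta is any simple undirected path whose first edge points into theta (i.e. leaves theta via a parent).
Parents of theta: {eps}.
Enumerating:
  P1: theta <- eps -> gamma -> mu -> alpha -> beta
  P2: theta <- eps -> gamma -> beta
  P3: theta <- eps -> beta
That exhausts the simple backdoor paths. Count: 3.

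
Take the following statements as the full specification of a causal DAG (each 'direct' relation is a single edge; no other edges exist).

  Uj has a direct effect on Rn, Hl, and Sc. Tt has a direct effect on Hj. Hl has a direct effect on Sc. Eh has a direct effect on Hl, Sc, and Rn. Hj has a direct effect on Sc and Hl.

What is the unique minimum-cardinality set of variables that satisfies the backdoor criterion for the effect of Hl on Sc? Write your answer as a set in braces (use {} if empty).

Variables eligible for adjustment (non-descendants of Hl, excluding Hl and Sc): {Eh, Hj, Rn, Tt, Uj}.
Backdoor paths from Hl to Sc:
  P1: Hl <- Uj -> Rn <- Eh -> Sc
  P2: Hl <- Uj -> Sc
  P3: Hl <- Hj -> Sc
  P4: Hl <- Eh -> Rn <- Uj -> Sc
  P5: Hl <- Eh -> Sc
The empty set is not sufficient: P2 (Hl <- Uj -> Sc) has no collider blocking it and no conditioned non-collider, so it is open.
Try {Eh, Hj, Uj}:
  P1: blocked at fork node Uj ∈ conditioning set.
  P2: blocked at fork node Uj ∈ conditioning set.
  P3: blocked at fork node Hj ∈ conditioning set.
  P4: blocked at fork node Eh ∈ conditioning set.
  P5: blocked at fork node Eh ∈ conditioning set.
{Eh, Hj, Uj} contains no descendant of Hl and blocks every backdoor path.
Every element of {Eh, Hj, Uj} is needed (dropping Eh leaves P5 open; dropping Hj leaves P3 open; dropping Uj leaves P2 open), so no proper subset is valid.
Among all size-3 subsets of the eligible variables, only {Eh, Hj, Uj} blocks every backdoor path, so it is the unique smallest valid adjustment set.

{Eh, Hj, Uj}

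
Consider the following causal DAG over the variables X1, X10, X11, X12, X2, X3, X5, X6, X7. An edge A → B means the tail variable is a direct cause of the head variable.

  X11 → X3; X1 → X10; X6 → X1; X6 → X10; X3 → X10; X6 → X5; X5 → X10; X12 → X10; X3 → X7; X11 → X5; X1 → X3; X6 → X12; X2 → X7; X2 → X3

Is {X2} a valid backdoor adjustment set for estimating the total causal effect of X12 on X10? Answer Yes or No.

Backdoor paths from X12 to X10 (paths whose first edge points into X12):
  P1: X12 <- X6 -> X1 -> X3 <- X11 -> X5 -> X10
  P2: X12 <- X6 -> X1 -> X3 -> X10
  P3: X12 <- X6 -> X1 -> X10
  P4: X12 <- X6 -> X5 <- X11 -> X3 <- X1 -> X10
  P5: X12 <- X6 -> X5 <- X11 -> X3 -> X10
  P6: X12 <- X6 -> X5 -> X10
  P7: X12 <- X6 -> X10
Condition 1 (no descendant of X12 in the set): holds — descendants of X12 are {X10}; none are in {X2}.
Condition 2 (every backdoor path blocked by {X2}):
  P1: blocked at collider X3 (neither it nor any descendant is in the conditioning set).
  P2: open — no interior node is in the conditioning set.
  P3: open — no interior node is in the conditioning set.
  P4: blocked at collider X5 (neither it nor any descendant is in the conditioning set).
  P5: blocked at collider X5 (neither it nor any descendant is in the conditioning set).
  P6: open — no interior node is in the conditioning set.
  P7: open — no interior node is in the conditioning set.
{X2} does not satisfy the backdoor criterion.

No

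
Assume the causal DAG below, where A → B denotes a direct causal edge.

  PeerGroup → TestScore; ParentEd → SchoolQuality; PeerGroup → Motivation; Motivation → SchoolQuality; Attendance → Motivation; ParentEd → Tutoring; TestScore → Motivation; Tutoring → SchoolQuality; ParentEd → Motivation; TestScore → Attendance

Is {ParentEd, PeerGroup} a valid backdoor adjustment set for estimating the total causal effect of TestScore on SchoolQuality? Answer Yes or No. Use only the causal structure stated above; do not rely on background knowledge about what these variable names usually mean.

Backdoor paths from TestScore to SchoolQuality (paths whose first edge points into TestScore):
  P1: TestScore <- PeerGroup -> Motivation <- ParentEd -> Tutoring -> SchoolQuality
  P2: TestScore <- PeerGroup -> Motivation <- ParentEd -> SchoolQuality
  P3: TestScore <- PeerGroup -> Motivation -> SchoolQuality
Condition 1 (no descendant of TestScore in the set): holds — descendants of TestScore are {Attendance, Motivation, SchoolQuality}; none are in {ParentEd, PeerGroup}.
Condition 2 (every backdoor path blocked by {ParentEd, PeerGroup}):
  P1: blocked at fork node PeerGroup ∈ conditioning set.
  P2: blocked at fork node PeerGroup ∈ conditioning set.
  P3: blocked at fork node PeerGroup ∈ conditioning set.
{ParentEd, PeerGroup} satisfies the backdoor criterion.

Yes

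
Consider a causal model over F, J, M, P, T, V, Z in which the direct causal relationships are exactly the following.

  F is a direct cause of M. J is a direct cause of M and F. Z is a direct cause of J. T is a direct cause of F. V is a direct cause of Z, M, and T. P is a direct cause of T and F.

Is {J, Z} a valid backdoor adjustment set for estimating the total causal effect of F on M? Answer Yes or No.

Backdoor paths from F to M (paths whose first edge points into F):
  P1: F <- J <- Z <- V -> M
  P2: F <- J -> M
  P3: F <- P -> T <- V -> Z -> J -> M
  P4: F <- P -> T <- V -> M
  P5: F <- T <- V -> Z -> J -> M
  P6: F <- T <- V -> M
Condition 1 (no descendant of F in the set): holds — descendants of F are {M}; none are in {J, Z}.
Condition 2 (every backdoor path blocked by {J, Z}):
  P1: blocked at chain node J ∈ conditioning set.
  P2: blocked at fork node J ∈ conditioning set.
  P3: blocked at collider T (neither it nor any descendant is in the conditioning set).
  P4: blocked at collider T (neither it nor any descendant is in the conditioning set).
  P5: blocked at chain node Z ∈ conditioning set.
  P6: open — no interior node is in the conditioning set.
{J, Z} does not satisfy the backdoor criterion.

No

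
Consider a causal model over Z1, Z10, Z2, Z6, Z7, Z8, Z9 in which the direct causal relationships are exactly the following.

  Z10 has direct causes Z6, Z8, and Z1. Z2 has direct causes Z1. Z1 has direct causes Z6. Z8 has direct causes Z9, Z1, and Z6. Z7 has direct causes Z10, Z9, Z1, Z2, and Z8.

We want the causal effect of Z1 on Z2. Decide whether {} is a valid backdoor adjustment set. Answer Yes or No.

Yes

Backdoor paths from Z1 to Z2 (paths whose first edge points into Z1):
  P1: Z1 <- Z6 -> Z8 <- Z9 -> Z7 <- Z2
  P2: Z1 <- Z6 -> Z8 -> Z10 -> Z7 <- Z2
  P3: Z1 <- Z6 -> Z8 -> Z7 <- Z2
  P4: Z1 <- Z6 -> Z10 <- Z8 <- Z9 -> Z7 <- Z2
  P5: Z1 <- Z6 -> Z10 <- Z8 -> Z7 <- Z2
  P6: Z1 <- Z6 -> Z10 -> Z7 <- Z2
Condition 1 (no descendant of Z1 in the set): holds — descendants of Z1 are {Z10, Z2, Z7, Z8}; none are in {}.
Condition 2 (every backdoor path blocked by {}):
  P1: blocked at collider Z8 (neither it nor any descendant is in the conditioning set).
  P2: blocked at collider Z7 (neither it nor any descendant is in the conditioning set).
  P3: blocked at collider Z7 (neither it nor any descendant is in the conditioning set).
  P4: blocked at collider Z10 (neither it nor any descendant is in the conditioning set).
  P5: blocked at collider Z10 (neither it nor any descendant is in the conditioning set).
  P6: blocked at collider Z7 (neither it nor any descendant is in the conditioning set).
{} satisfies the backdoor criterion.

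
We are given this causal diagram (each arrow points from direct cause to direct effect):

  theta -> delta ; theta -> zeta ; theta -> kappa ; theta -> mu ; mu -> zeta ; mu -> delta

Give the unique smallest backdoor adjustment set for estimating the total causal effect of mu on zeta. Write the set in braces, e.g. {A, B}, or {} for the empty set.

{theta}

Variables eligible for adjustment (non-descendants of mu, excluding mu and zeta): {kappa, theta}.
Backdoor paths from mu to zeta:
  P1: mu <- theta -> zeta
The empty set is not sufficient: P1 (mu <- theta -> zeta) has no collider blocking it and no conditioned non-collider, so it is open.
Try {theta}:
  P1: blocked at fork node theta ∈ conditioning set.
{theta} contains no descendant of mu and blocks every backdoor path.
No other singleton works — e.g. {kappa} leaves P1 open — so {theta} is the unique smallest valid adjustment set.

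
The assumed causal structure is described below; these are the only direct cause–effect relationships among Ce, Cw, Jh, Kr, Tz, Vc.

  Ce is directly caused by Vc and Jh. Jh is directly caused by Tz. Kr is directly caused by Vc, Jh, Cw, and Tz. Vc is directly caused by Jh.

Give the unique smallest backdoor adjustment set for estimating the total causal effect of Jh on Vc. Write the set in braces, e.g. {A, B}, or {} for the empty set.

{}

Variables eligible for adjustment (non-descendants of Jh, excluding Jh and Vc): {Cw, Tz}.
Backdoor paths from Jh to Vc:
  P1: Jh <- Tz -> Kr <- Vc
Each backdoor path contains an unconditioned collider, so every path is already blocked with the empty conditioning set:
  P1: blocked at collider Kr (neither it nor any descendant is in the conditioning set).
The empty set is therefore the unique smallest valid set.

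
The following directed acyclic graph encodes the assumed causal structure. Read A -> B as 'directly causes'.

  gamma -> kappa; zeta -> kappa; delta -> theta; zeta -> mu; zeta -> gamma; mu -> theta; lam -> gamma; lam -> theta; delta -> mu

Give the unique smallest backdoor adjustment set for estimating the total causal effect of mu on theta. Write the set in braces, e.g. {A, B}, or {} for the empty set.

Variables eligible for adjustment (non-descendants of mu, excluding mu and theta): {delta, gamma, kappa, lam, zeta}.
Backdoor paths from mu to theta:
  P1: mu <- delta -> theta
  P2: mu <- zeta -> gamma <- lam -> theta
  P3: mu <- zeta -> kappa <- gamma <- lam -> theta
The empty set is not sufficient: P1 (mu <- delta -> theta) has no collider blocking it and no conditioned non-collider, so it is open.
Try {delta}:
  P1: blocked at fork node delta ∈ conditioning set.
  P2: blocked at collider gamma (neither it nor any descendant is in the conditioning set).
  P3: blocked at collider kappa (neither it nor any descendant is in the conditioning set).
{delta} contains no descendant of mu and blocks every backdoor path.
No other singleton works — e.g. {zeta} leaves P1 open — so {delta} is the unique smallest valid adjustment set.

{delta}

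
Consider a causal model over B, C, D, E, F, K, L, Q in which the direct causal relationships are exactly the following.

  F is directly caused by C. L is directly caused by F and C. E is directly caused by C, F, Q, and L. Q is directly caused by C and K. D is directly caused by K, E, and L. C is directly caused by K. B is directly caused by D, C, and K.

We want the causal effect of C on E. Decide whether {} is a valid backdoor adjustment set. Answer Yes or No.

No

Backdoor paths from C to E (paths whose first edge points into C):
  P1: C <- K -> Q -> E
  P2: C <- K -> D <- L <- F -> E
  P3: C <- K -> D <- L -> E
  P4: C <- K -> D <- E
  P5: C <- K -> B <- D <- L <- F -> E
  P6: C <- K -> B <- D <- L -> E
  P7: C <- K -> B <- D <- E
Condition 1 (no descendant of C in the set): holds — descendants of C are {B, D, E, F, L, Q}; none are in {}.
Condition 2 (every backdoor path blocked by {}):
  P1: open — no interior node is in the conditioning set.
  P2: blocked at collider D (neither it nor any descendant is in the conditioning set).
  P3: blocked at collider D (neither it nor any descendant is in the conditioning set).
  P4: blocked at collider D (neither it nor any descendant is in the conditioning set).
  P5: blocked at collider B (neither it nor any descendant is in the conditioning set).
  P6: blocked at collider B (neither it nor any descendant is in the conditioning set).
  P7: blocked at collider B (neither it nor any descendant is in the conditioning set).
{} does not satisfy the backdoor criterion.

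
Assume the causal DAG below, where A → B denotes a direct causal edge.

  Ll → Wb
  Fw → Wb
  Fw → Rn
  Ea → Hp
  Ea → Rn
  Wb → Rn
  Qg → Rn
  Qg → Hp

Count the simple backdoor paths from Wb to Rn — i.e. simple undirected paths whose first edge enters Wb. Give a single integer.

A backdoor path from Wb to Rn is any simple undirected path whose first edge points into Wb (i.e. leaves Wb via a parent).
Parents of Wb: {Fw, Ll}.
Enumerating:
  P1: Wb <- Fw -> Rn
That exhausts the simple backdoor paths. Count: 1.

1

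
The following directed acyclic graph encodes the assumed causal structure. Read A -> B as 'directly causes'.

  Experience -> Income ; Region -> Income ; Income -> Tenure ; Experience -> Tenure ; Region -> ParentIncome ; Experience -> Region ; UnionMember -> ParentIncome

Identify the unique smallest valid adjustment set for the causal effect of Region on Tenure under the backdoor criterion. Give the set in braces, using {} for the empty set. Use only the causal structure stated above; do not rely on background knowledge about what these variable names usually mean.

{Experience}

Variables eligible for adjustment (non-descendants of Region, excluding Region and Tenure): {Experience, UnionMember}.
Backdoor paths from Region to Tenure:
  P1: Region <- Experience -> Income -> Tenure
  P2: Region <- Experience -> Tenure
The empty set is not sufficient: P1 (Region <- Experience -> Income -> Tenure) has no collider blocking it and no conditioned non-collider, so it is open.
Try {Experience}:
  P1: blocked at fork node Experience ∈ conditioning set.
  P2: blocked at fork node Experience ∈ conditioning set.
{Experience} contains no descendant of Region and blocks every backdoor path.
No other singleton works — e.g. {UnionMember} leaves P1 open — so {Experience} is the unique smallest valid adjustment set.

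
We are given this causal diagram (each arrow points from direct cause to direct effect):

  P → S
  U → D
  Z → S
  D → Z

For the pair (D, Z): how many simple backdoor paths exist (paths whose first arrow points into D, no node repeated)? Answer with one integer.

0

A backdoor path from D to Z is any simple undirected path whose first edge points into D (i.e. leaves D via a parent).
Parents of D: {U}.
No simple path from any parent of D reaches Z without revisiting D, so there are no backdoor paths.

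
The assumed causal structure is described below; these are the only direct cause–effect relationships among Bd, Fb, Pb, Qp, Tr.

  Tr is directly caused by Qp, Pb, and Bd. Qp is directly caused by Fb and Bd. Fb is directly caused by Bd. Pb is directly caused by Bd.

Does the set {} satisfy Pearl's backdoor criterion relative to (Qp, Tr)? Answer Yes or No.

No

Backdoor paths from Qp to Tr (paths whose first edge points into Qp):
  P1: Qp <- Bd -> Pb -> Tr
  P2: Qp <- Bd -> Tr
  P3: Qp <- Fb <- Bd -> Pb -> Tr
  P4: Qp <- Fb <- Bd -> Tr
Condition 1 (no descendant of Qp in the set): holds — descendants of Qp are {Tr}; none are in {}.
Condition 2 (every backdoor path blocked by {}):
  P1: open — no interior node is in the conditioning set.
  P2: open — no interior node is in the conditioning set.
  P3: open — no interior node is in the conditioning set.
  P4: open — no interior node is in the conditioning set.
{} does not satisfy the backdoor criterion.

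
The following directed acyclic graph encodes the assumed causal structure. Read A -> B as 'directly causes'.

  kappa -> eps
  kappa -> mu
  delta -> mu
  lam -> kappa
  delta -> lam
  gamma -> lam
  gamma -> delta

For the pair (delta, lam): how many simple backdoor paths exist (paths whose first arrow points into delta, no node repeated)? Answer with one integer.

A backdoor path from delta to lam is any simple undirected path whose first edge points into delta (i.e. leaves delta via a parent).
Parents of delta: {gamma}.
Enumerating:
  P1: delta <- gamma -> lam
That exhausts the simple backdoor paths. Count: 1.

1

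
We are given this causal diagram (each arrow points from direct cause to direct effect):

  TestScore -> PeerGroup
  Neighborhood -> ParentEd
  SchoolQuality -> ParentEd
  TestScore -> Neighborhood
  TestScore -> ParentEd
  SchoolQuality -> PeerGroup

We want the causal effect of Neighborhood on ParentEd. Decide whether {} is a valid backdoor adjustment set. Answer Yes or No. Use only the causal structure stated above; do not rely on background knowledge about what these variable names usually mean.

No

Backdoor paths from Neighborhood to ParentEd (paths whose first edge points into Neighborhood):
  P1: Neighborhood <- TestScore -> PeerGroup <- SchoolQuality -> ParentEd
  P2: Neighborhood <- TestScore -> ParentEd
Condition 1 (no descendant of Neighborhood in the set): holds — descendants of Neighborhood are {ParentEd}; none are in {}.
Condition 2 (every backdoor path blocked by {}):
  P1: blocked at collider PeerGroup (neither it nor any descendant is in the conditioning set).
  P2: open — no interior node is in the conditioning set.
{} does not satisfy the backdoor criterion.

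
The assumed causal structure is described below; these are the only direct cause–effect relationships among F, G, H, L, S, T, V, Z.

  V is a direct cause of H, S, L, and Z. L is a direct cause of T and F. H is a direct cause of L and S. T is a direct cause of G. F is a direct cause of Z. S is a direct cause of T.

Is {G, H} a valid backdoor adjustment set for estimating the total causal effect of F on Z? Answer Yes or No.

No

Backdoor paths from F to Z (paths whose first edge points into F):
  P1: F <- L <- V -> Z
  P2: F <- L <- H <- V -> Z
  P3: F <- L <- H -> S <- V -> Z
  P4: F <- L -> T <- S <- V -> Z
  P5: F <- L -> T <- S <- H <- V -> Z
Condition 1 (no descendant of F in the set): holds — descendants of F are {Z}; none are in {G, H}.
Condition 2 (every backdoor path blocked by {G, H}):
  P1: open — no interior node is in the conditioning set.
  P2: blocked at chain node H ∈ conditioning set.
  P3: blocked at fork node H ∈ conditioning set.
  P4: open — collider(s) T are conditioned on (or have a conditioned descendant) and no non-collider on the path is in the set.
  P5: blocked at chain node H ∈ conditioning set.
{G, H} does not satisfy the backdoor criterion.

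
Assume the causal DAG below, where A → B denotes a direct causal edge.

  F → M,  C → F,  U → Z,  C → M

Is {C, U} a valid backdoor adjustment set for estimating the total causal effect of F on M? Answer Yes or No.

Backdoor paths from F to M (paths whose first edge points into F):
  P1: F <- C -> M
Condition 1 (no descendant of F in the set): holds — descendants of F are {M}; none are in {C, U}.
Condition 2 (every backdoor path blocked by {C, U}):
  P1: blocked at fork node C ∈ conditioning set.
{C, U} satisfies the backdoor criterion.

Yes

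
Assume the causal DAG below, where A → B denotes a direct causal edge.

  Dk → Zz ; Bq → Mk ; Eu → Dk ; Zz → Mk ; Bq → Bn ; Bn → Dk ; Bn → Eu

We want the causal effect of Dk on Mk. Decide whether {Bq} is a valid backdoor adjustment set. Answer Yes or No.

Yes

Backdoor paths from Dk to Mk (paths whose first edge points into Dk):
  P1: Dk <- Bn <- Bq -> Mk
  P2: Dk <- Eu <- Bn <- Bq -> Mk
Condition 1 (no descendant of Dk in the set): holds — descendants of Dk are {Mk, Zz}; none are in {Bq}.
Condition 2 (every backdoor path blocked by {Bq}):
  P1: blocked at fork node Bq ∈ conditioning set.
  P2: blocked at fork node Bq ∈ conditioning set.
{Bq} satisfies the backdoor criterion.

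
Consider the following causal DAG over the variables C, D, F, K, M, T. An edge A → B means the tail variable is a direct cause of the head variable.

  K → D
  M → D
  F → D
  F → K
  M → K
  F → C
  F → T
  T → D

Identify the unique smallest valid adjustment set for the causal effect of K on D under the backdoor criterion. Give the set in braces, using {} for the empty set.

Variables eligible for adjustment (non-descendants of K, excluding K and D): {C, F, M, T}.
Backdoor paths from K to D:
  P1: K <- M -> D
  P2: K <- F -> T -> D
  P3: K <- F -> D
The empty set is not sufficient: P1 (K <- M -> D) has no collider blocking it and no conditioned non-collider, so it is open.
Try {F, M}:
  P1: blocked at fork node M ∈ conditioning set.
  P2: blocked at fork node F ∈ conditioning set.
  P3: blocked at fork node F ∈ conditioning set.
{F, M} contains no descendant of K and blocks every backdoor path.
Every element of {F, M} is needed (dropping F leaves P2 open; dropping M leaves P1 open), so no proper subset is valid.
Among all size-2 subsets of the eligible variables, only {F, M} blocks every backdoor path, so it is the unique smallest valid adjustment set.

{F, M}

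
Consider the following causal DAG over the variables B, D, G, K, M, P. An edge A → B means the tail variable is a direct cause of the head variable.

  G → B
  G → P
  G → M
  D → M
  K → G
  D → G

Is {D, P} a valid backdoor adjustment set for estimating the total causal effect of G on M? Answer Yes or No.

No

Backdoor paths from G to M (paths whose first edge points into G):
  P1: G <- D -> M
Condition 1 (no descendant of G in the set): FAILS — P is a descendant of G.
Condition 2 (every backdoor path blocked by {D, P}):
  P1: blocked at fork node D ∈ conditioning set.
{D, P} does not satisfy the backdoor criterion.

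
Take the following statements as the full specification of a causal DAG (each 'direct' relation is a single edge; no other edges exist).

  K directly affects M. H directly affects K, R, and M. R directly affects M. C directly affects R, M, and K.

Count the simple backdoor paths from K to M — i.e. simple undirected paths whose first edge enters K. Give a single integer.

6

A backdoor path from K to M is any simple undirected path whose first edge points into K (i.e. leaves K via a parent).
Parents of K: {C, H}.
Enumerating:
  P1: K <- C -> R <- H -> M
  P2: K <- C -> R -> M
  P3: K <- C -> M
  P4: K <- H -> R <- C -> M
  P5: K <- H -> R -> M
  P6: K <- H -> M
That exhausts the simple backdoor paths. Count: 6.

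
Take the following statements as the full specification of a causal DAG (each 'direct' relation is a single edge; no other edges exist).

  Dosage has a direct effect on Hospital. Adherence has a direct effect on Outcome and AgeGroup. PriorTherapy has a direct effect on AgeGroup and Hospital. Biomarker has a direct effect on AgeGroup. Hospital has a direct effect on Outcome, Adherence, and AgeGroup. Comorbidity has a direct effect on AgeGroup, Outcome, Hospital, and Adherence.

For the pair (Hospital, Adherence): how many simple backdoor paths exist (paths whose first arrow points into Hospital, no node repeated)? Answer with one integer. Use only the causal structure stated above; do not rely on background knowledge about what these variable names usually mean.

A backdoor path from Hospital to Adherence is any simple undirected path whose first edge points into Hospital (i.e. leaves Hospital via a parent).
Parents of Hospital: {Comorbidity, Dosage, PriorTherapy}.
Enumerating:
  P1: Hospital <- Comorbidity -> Adherence
  P2: Hospital <- Comorbidity -> Outcome <- Adherence
  P3: Hospital <- Comorbidity -> AgeGroup <- Adherence
  P4: Hospital <- PriorTherapy -> AgeGroup <- Comorbidity -> Adherence
  P5: Hospital <- PriorTherapy -> AgeGroup <- Comorbidity -> Outcome <- Adherence
  P6: Hospital <- PriorTherapy -> AgeGroup <- Adherence
That exhausts the simple backdoor paths. Count: 6.

6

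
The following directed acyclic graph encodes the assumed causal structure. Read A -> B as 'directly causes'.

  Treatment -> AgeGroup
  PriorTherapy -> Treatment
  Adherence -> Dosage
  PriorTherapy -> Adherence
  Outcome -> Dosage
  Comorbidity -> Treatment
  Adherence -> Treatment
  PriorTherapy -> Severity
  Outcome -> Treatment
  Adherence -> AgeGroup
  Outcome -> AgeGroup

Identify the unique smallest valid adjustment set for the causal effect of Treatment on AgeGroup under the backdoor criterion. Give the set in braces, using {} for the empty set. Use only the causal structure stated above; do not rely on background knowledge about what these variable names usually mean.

{Adherence, Outcome}

Variables eligible for adjustment (non-descendants of Treatment, excluding Treatment and AgeGroup): {Adherence, Comorbidity, Dosage, Outcome, PriorTherapy, Severity}.
Backdoor paths from Treatment to AgeGroup:
  P1: Treatment <- Outcome -> Dosage <- Adherence -> AgeGroup
  P2: Treatment <- Outcome -> AgeGroup
  P3: Treatment <- PriorTherapy -> Adherence -> Dosage <- Outcome -> AgeGroup
  P4: Treatment <- PriorTherapy -> Adherence -> AgeGroup
  P5: Treatment <- Adherence -> Dosage <- Outcome -> AgeGroup
  P6: Treatment <- Adherence -> AgeGroup
The empty set is not sufficient: P2 (Treatment <- Outcome -> AgeGroup) has no collider blocking it and no conditioned non-collider, so it is open.
Try {Adherence, Outcome}:
  P1: blocked at fork node Outcome ∈ conditioning set.
  P2: blocked at fork node Outcome ∈ conditioning set.
  P3: blocked at chain node Adherence ∈ conditioning set.
  P4: blocked at chain node Adherence ∈ conditioning set.
  P5: blocked at fork node Adherence ∈ conditioning set.
  P6: blocked at fork node Adherence ∈ conditioning set.
{Adherence, Outcome} contains no descendant of Treatment and blocks every backdoor path.
Every element of {Adherence, Outcome} is needed (dropping Adherence leaves P4 open; dropping Outcome leaves P2 open), so no proper subset is valid.
Among all size-2 subsets of the eligible variables, only {Adherence, Outcome} blocks every backdoor path, so it is the unique smallest valid adjustment set.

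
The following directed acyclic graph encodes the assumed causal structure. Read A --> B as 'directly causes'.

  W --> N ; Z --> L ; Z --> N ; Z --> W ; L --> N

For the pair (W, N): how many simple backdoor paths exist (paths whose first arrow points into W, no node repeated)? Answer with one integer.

2

A backdoor path from W to N is any simple undirected path whose first edge points into W (i.e. leaves W via a parent).
Parents of W: {Z}.
Enumerating:
  P1: W <- Z -> L -> N
  P2: W <- Z -> N
That exhausts the simple backdoor paths. Count: 2.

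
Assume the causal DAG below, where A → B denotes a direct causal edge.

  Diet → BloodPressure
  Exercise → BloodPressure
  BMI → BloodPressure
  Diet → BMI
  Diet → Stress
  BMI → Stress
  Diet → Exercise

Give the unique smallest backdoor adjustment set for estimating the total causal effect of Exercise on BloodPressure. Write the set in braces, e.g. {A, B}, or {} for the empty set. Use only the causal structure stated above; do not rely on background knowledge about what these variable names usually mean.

{Diet}

Variables eligible for adjustment (non-descendants of Exercise, excluding Exercise and BloodPressure): {BMI, Diet, Stress}.
Backdoor paths from Exercise to BloodPressure:
  P1: Exercise <- Diet -> BMI -> BloodPressure
  P2: Exercise <- Diet -> BloodPressure
  P3: Exercise <- Diet -> Stress <- BMI -> BloodPressure
The empty set is not sufficient: P1 (Exercise <- Diet -> BMI -> BloodPressure) has no collider blocking it and no conditioned non-collider, so it is open.
Try {Diet}:
  P1: blocked at fork node Diet ∈ conditioning set.
  P2: blocked at fork node Diet ∈ conditioning set.
  P3: blocked at fork node Diet ∈ conditioning set.
{Diet} contains no descendant of Exercise and blocks every backdoor path.
No other singleton works — e.g. {BMI} leaves P2 open — so {Diet} is the unique smallest valid adjustment set.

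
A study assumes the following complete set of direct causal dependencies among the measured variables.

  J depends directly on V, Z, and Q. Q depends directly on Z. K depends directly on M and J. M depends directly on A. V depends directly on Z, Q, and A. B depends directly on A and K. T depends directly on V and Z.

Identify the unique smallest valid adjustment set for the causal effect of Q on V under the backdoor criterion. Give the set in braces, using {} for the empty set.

Variables eligible for adjustment (non-descendants of Q, excluding Q and V): {A, M, Z}.
Backdoor paths from Q to V:
  P1: Q <- Z -> V
  P2: Q <- Z -> J <- V
  P3: Q <- Z -> J -> K <- M <- A -> V
  P4: Q <- Z -> J -> K -> B <- A -> V
  P5: Q <- Z -> T <- V
The empty set is not sufficient: P1 (Q <- Z -> V) has no collider blocking it and no conditioned non-collider, so it is open.
Try {Z}:
  P1: blocked at fork node Z ∈ conditioning set.
  P2: blocked at fork node Z ∈ conditioning set.
  P3: blocked at fork node Z ∈ conditioning set.
  P4: blocked at fork node Z ∈ conditioning set.
  P5: blocked at fork node Z ∈ conditioning set.
{Z} contains no descendant of Q and blocks every backdoor path.
No other singleton works — e.g. {A} leaves P1 open — so {Z} is the unique smallest valid adjustment set.

{Z}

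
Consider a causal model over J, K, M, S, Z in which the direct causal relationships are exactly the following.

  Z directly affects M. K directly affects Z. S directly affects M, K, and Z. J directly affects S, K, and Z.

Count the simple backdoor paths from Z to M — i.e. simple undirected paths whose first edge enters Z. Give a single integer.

5

A backdoor path from Z to M is any simple undirected path whose first edge points into Z (i.e. leaves Z via a parent).
Parents of Z: {J, K, S}.
Enumerating:
  P1: Z <- J -> S -> M
  P2: Z <- J -> K <- S -> M
  P3: Z <- S -> M
  P4: Z <- K <- J -> S -> M
  P5: Z <- K <- S -> M
That exhausts the simple backdoor paths. Count: 5.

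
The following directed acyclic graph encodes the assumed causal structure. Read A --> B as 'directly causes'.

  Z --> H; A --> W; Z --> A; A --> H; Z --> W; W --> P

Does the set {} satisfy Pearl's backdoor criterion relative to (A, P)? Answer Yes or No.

No

Backdoor paths from A to P (paths whose first edge points into A):
  P1: A <- Z -> W -> P
Condition 1 (no descendant of A in the set): holds — descendants of A are {H, P, W}; none are in {}.
Condition 2 (every backdoor path blocked by {}):
  P1: open — no interior node is in the conditioning set.
{} does not satisfy the backdoor criterion.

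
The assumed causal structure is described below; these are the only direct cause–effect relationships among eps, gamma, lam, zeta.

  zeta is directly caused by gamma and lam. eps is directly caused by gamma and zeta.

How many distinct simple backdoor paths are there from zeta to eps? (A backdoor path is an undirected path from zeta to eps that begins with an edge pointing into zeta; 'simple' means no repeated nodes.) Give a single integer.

A backdoor path from zeta to eps is any simple undirected path whose first edge points into zeta (i.e. leaves zeta via a parent).
Parents of zeta: {gamma, lam}.
Enumerating:
  P1: zeta <- gamma -> eps
That exhausts the simple backdoor paths. Count: 1.

1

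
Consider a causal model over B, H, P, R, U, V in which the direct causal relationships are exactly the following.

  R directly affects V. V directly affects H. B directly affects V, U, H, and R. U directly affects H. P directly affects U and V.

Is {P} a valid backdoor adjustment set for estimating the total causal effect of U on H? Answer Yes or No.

Backdoor paths from U to H (paths whose first edge points into U):
  P1: U <- B -> R -> V -> H
  P2: U <- B -> V -> H
  P3: U <- B -> H
  P4: U <- P -> V <- B -> H
  P5: U <- P -> V <- R <- B -> H
  P6: U <- P -> V -> H
Condition 1 (no descendant of U in the set): holds — descendants of U are {H}; none are in {P}.
Condition 2 (every backdoor path blocked by {P}):
  P1: open — no interior node is in the conditioning set.
  P2: open — no interior node is in the conditioning set.
  P3: open — no interior node is in the conditioning set.
  P4: blocked at fork node P ∈ conditioning set.
  P5: blocked at fork node P ∈ conditioning set.
  P6: blocked at fork node P ∈ conditioning set.
{P} does not satisfy the backdoor criterion.

No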